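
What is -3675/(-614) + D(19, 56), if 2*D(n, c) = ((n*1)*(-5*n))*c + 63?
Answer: -15504272/307 ≈ -50503.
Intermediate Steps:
D(n, c) = 63/2 - 5*c*n²/2 (D(n, c) = (((n*1)*(-5*n))*c + 63)/2 = ((n*(-5*n))*c + 63)/2 = ((-5*n²)*c + 63)/2 = (-5*c*n² + 63)/2 = (63 - 5*c*n²)/2 = 63/2 - 5*c*n²/2)
-3675/(-614) + D(19, 56) = -3675/(-614) + (63/2 - 5/2*56*19²) = -3675*(-1/614) + (63/2 - 5/2*56*361) = 3675/614 + (63/2 - 50540) = 3675/614 - 101017/2 = -15504272/307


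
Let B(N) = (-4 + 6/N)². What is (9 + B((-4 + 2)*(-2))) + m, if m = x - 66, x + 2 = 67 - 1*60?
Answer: -183/4 ≈ -45.750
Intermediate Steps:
x = 5 (x = -2 + (67 - 1*60) = -2 + (67 - 60) = -2 + 7 = 5)
m = -61 (m = 5 - 66 = -61)
(9 + B((-4 + 2)*(-2))) + m = (9 + 4*(-3 + 2*((-4 + 2)*(-2)))²/((-4 + 2)*(-2))²) - 61 = (9 + 4*(-3 + 2*(-2*(-2)))²/(-2*(-2))²) - 61 = (9 + 4*(-3 + 2*4)²/4²) - 61 = (9 + 4*(1/16)*(-3 + 8)²) - 61 = (9 + 4*(1/16)*5²) - 61 = (9 + 4*(1/16)*25) - 61 = (9 + 25/4) - 61 = 61/4 - 61 = -183/4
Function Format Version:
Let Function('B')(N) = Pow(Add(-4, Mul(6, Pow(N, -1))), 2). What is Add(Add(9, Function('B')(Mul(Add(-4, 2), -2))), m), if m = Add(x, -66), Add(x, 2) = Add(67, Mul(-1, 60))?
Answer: Rational(-183, 4) ≈ -45.750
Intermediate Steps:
x = 5 (x = Add(-2, Add(67, Mul(-1, 60))) = Add(-2, Add(67, -60)) = Add(-2, 7) = 5)
m = -61 (m = Add(5, -66) = -61)
Add(Add(9, Function('B')(Mul(Add(-4, 2), -2))), m) = Add(Add(9, Mul(4, Pow(Mul(Add(-4, 2), -2), -2), Pow(Add(-3, Mul(2, Mul(Add(-4, 2), -2))), 2))), -61) = Add(Add(9, Mul(4, Pow(Mul(-2, -2), -2), Pow(Add(-3, Mul(2, Mul(-2, -2))), 2))), -61) = Add(Add(9, Mul(4, Pow(4, -2), Pow(Add(-3, Mul(2, 4)), 2))), -61) = Add(Add(9, Mul(4, Rational(1, 16), Pow(Add(-3, 8), 2))), -61) = Add(Add(9, Mul(4, Rational(1, 16), Pow(5, 2))), -61) = Add(Add(9, Mul(4, Rational(1, 16), 25)), -61) = Add(Add(9, Rational(25, 4)), -61) = Add(Rational(61, 4), -61) = Rational(-183, 4)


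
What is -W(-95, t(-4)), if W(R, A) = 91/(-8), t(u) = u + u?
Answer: 91/8 ≈ 11.375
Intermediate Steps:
t(u) = 2*u
W(R, A) = -91/8 (W(R, A) = 91*(-1/8) = -91/8)
-W(-95, t(-4)) = -1*(-91/8) = 91/8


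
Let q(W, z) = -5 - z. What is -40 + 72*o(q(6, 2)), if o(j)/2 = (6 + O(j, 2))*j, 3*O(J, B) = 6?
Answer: -8104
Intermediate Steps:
O(J, B) = 2 (O(J, B) = (⅓)*6 = 2)
o(j) = 16*j (o(j) = 2*((6 + 2)*j) = 2*(8*j) = 16*j)
-40 + 72*o(q(6, 2)) = -40 + 72*(16*(-5 - 1*2)) = -40 + 72*(16*(-5 - 2)) = -40 + 72*(16*(-7)) = -40 + 72*(-112) = -40 - 8064 = -8104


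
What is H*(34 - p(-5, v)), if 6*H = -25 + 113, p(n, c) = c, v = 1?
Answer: 484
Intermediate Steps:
H = 44/3 (H = (-25 + 113)/6 = (⅙)*88 = 44/3 ≈ 14.667)
H*(34 - p(-5, v)) = 44*(34 - 1*1)/3 = 44*(34 - 1)/3 = (44/3)*33 = 484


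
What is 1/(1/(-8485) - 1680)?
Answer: -8485/14254801 ≈ -0.00059524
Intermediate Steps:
1/(1/(-8485) - 1680) = 1/(-1/8485 - 1680) = 1/(-14254801/8485) = -8485/14254801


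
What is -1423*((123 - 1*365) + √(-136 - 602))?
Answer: 344366 - 4269*I*√82 ≈ 3.4437e+5 - 38657.0*I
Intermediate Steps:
-1423*((123 - 1*365) + √(-136 - 602)) = -1423*((123 - 365) + √(-738)) = -1423*(-242 + 3*I*√82) = 344366 - 4269*I*√82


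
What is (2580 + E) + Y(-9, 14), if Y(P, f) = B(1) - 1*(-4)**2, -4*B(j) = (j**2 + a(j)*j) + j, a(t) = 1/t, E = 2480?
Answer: 20173/4 ≈ 5043.3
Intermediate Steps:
B(j) = -1/4 - j/4 - j**2/4 (B(j) = -((j**2 + j/j) + j)/4 = -((j**2 + 1) + j)/4 = -((1 + j**2) + j)/4 = -(1 + j + j**2)/4 = -1/4 - j/4 - j**2/4)
Y(P, f) = -67/4 (Y(P, f) = (-1/4 - 1/4*1*(1 + 1)) - 1*(-4)**2 = (-1/4 - 1/4*1*2) - 1*16 = (-1/4 - 1/2) - 16 = -3/4 - 16 = -67/4)
(2580 + E) + Y(-9, 14) = (2580 + 2480) - 67/4 = 5060 - 67/4 = 20173/4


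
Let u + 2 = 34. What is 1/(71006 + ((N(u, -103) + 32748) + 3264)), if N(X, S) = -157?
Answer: 1/106861 ≈ 9.3579e-6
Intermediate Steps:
u = 32 (u = -2 + 34 = 32)
1/(71006 + ((N(u, -103) + 32748) + 3264)) = 1/(71006 + ((-157 + 32748) + 3264)) = 1/(71006 + (32591 + 3264)) = 1/(71006 + 35855) = 1/106861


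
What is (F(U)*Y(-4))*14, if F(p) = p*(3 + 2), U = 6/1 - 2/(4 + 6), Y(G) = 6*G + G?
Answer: -11368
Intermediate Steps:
Y(G) = 7*G
U = 29/5 (U = 6*1 - 2/10 = 6 - 2*1/10 = 6 - 1/5 = 29/5 ≈ 5.8000)
F(p) = 5*p (F(p) = p*5 = 5*p)
(F(U)*Y(-4))*14 = ((5*(29/5))*(7*(-4)))*14 = (29*(-28))*14 = -812*14 = -11368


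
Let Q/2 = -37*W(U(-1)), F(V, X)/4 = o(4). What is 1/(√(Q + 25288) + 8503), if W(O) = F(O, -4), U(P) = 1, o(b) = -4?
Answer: 8503/72274537 - 2*√6618/72274537 ≈ 0.00011540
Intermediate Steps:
F(V, X) = -16 (F(V, X) = 4*(-4) = -16)
W(O) = -16
Q = 1184 (Q = 2*(-37*(-16)) = 2*592 = 1184)
1/(√(Q + 25288) + 8503) = 1/(√(1184 + 25288) + 8503) = 1/(√26472 + 8503) = 1/(2*√6618 + 8503) = 1/(8503 + 2*√6618)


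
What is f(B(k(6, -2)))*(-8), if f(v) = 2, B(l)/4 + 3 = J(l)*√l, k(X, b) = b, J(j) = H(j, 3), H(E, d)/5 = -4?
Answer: -16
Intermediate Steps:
H(E, d) = -20 (H(E, d) = 5*(-4) = -20)
J(j) = -20
B(l) = -12 - 80*√l (B(l) = -12 + 4*(-20*√l) = -12 - 80*√l)
f(B(k(6, -2)))*(-8) = 2*(-8) = -16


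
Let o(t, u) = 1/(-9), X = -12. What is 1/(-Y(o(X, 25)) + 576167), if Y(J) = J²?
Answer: 81/46669526 ≈ 1.7356e-6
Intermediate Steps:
o(t, u) = -⅑
1/(-Y(o(X, 25)) + 576167) = 1/(-(-⅑)² + 576167) = 1/(-1*1/81 + 576167) = 1/(-1/81 + 576167) = 1/(46669526/81) = 81/46669526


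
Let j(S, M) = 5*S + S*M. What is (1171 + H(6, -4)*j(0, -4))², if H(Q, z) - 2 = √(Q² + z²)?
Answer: 1371241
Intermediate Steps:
H(Q, z) = 2 + √(Q² + z²)
j(S, M) = 5*S + M*S
(1171 + H(6, -4)*j(0, -4))² = (1171 + (2 + √(6² + (-4)²))*(0*(5 - 4)))² = (1171 + (2 + √(36 + 16))*(0*1))² = (1171 + (2 + √52)*0)² = (1171 + (2 + 2*√13)*0)² = (1171 + 0)² = 1171² = 1371241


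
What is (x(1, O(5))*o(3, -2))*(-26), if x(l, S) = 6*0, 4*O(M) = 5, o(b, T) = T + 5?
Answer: 0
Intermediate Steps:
o(b, T) = 5 + T
O(M) = 5/4 (O(M) = (1/4)*5 = 5/4)
x(l, S) = 0
(x(1, O(5))*o(3, -2))*(-26) = (0*(5 - 2))*(-26) = (0*3)*(-26) = 0*(-26) = 0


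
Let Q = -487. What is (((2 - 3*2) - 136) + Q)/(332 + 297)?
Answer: -627/629 ≈ -0.99682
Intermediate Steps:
(((2 - 3*2) - 136) + Q)/(332 + 297) = (((2 - 3*2) - 136) - 487)/(332 + 297) = (((2 - 6) - 136) - 487)/629 = ((-4 - 136) - 487)*(1/629) = (-140 - 487)*(1/629) = -627*1/629 = -627/629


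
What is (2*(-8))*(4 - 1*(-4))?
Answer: -128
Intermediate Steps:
(2*(-8))*(4 - 1*(-4)) = -16*(4 + 4) = -16*8 = -128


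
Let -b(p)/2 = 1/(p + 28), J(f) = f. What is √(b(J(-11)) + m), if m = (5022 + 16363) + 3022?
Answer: √7053589/17 ≈ 156.23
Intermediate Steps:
m = 24407 (m = 21385 + 3022 = 24407)
b(p) = -2/(28 + p) (b(p) = -2/(p + 28) = -2/(28 + p))
√(b(J(-11)) + m) = √(-2/(28 - 11) + 24407) = √(-2/17 + 24407) = √(414917/17) = √7053589/17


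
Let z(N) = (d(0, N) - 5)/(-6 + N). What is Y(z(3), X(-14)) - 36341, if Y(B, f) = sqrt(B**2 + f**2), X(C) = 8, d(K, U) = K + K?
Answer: -36341 + sqrt(601)/3 ≈ -36333.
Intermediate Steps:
d(K, U) = 2*K
z(N) = -5/(-6 + N) (z(N) = (2*0 - 5)/(-6 + N) = (0 - 5)/(-6 + N) = -5/(-6 + N))
Y(z(3), X(-14)) - 36341 = sqrt((-5/(-6 + 3))**2 + 8**2) - 36341 = sqrt((-5/(-3))**2 + 64) - 36341 = sqrt((-5*(-1/3))**2 + 64) - 36341 = sqrt((5/3)**2 + 64) - 36341 = sqrt(25/9 + 64) - 36341 = sqrt(601/9) - 36341 = sqrt(601)/3 - 36341 = -36341 + sqrt(601)/3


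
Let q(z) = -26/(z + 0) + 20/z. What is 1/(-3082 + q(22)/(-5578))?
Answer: -61358/189105353 ≈ -0.00032446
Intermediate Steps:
q(z) = -6/z (q(z) = -26/z + 20/z = -6/z)
1/(-3082 + q(22)/(-5578)) = 1/(-3082 - 6/22/(-5578)) = 1/(-3082 - 6*1/22*(-1/5578)) = 1/(-3082 - 3/11*(-1/5578)) = 1/(-3082 + 3/61358) = 1/(-189105353/61358) = -61358/189105353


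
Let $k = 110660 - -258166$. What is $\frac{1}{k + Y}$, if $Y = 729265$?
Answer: $\frac{1}{1098091} \approx 9.1067 \cdot 10^{-7}$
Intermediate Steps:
$k = 368826$ ($k = 110660 + 258166 = 368826$)
$\frac{1}{k + Y} = \frac{1}{368826 + 729265} = \frac{1}{1098091}$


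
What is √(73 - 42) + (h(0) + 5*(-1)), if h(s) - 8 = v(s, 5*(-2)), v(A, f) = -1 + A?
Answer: 2 + √31 ≈ 7.5678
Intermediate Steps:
h(s) = 7 + s (h(s) = 8 + (-1 + s) = 7 + s)
√(73 - 42) + (h(0) + 5*(-1)) = √(73 - 42) + ((7 + 0) + 5*(-1)) = √31 + (7 - 5) = √31 + 2 = 2 + √31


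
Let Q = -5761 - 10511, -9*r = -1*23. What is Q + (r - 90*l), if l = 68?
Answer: -201505/9 ≈ -22389.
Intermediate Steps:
r = 23/9 (r = -(-1)*23/9 = -⅑*(-23) = 23/9 ≈ 2.5556)
Q = -16272
Q + (r - 90*l) = -16272 + (23/9 - 90*68) = -16272 + (23/9 - 6120) = -16272 - 55057/9 = -201505/9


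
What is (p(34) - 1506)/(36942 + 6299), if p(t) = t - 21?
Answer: -1493/43241 ≈ -0.034527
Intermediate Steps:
p(t) = -21 + t
(p(34) - 1506)/(36942 + 6299) = ((-21 + 34) - 1506)/(36942 + 6299) = (13 - 1506)/43241 = -1493*1/43241 = -1493/43241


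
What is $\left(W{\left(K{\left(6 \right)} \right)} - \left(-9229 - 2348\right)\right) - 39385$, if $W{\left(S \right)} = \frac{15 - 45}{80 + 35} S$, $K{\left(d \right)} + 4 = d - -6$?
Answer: $- \frac{639632}{23} \approx -27810.0$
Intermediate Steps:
$K{\left(d \right)} = 2 + d$ ($K{\left(d \right)} = -4 + \left(d - -6\right) = -4 + \left(d + 6\right) = -4 + \left(6 + d\right) = 2 + d$)
$W{\left(S \right)} = - \frac{6 S}{23}$ ($W{\left(S \right)} = - \frac{30}{115} S = \left(-30\right) \frac{1}{115} S = - \frac{6 S}{23}$)
$\left(W{\left(K{\left(6 \right)} \right)} - \left(-9229 - 2348\right)\right) - 39385 = \left(- \frac{6 \left(2 + 6\right)}{23} - \left(-9229 - 2348\right)\right) - 39385 = \left(\left(- \frac{6}{23}\right) 8 - -11577\right) - 39385 = \left(- \frac{48}{23} + 11577\right) - 39385 = \frac{266223}{23} - 39385 = - \frac{639632}{23}$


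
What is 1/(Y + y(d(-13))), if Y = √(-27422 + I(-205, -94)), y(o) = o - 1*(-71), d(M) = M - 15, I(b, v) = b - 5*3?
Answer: 43/29491 - I*√27642/29491 ≈ 0.0014581 - 0.0056376*I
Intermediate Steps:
I(b, v) = -15 + b (I(b, v) = b - 15 = -15 + b)
d(M) = -15 + M
y(o) = 71 + o (y(o) = o + 71 = 71 + o)
Y = I*√27642 (Y = √(-27422 + (-15 - 205)) = √(-27422 - 220) = √(-27642) = I*√27642 ≈ 166.26*I)
1/(Y + y(d(-13))) = 1/(I*√27642 + (71 + (-15 - 13))) = 1/(I*√27642 + (71 - 28)) = 1/(I*√27642 + 43) = 1/(43 + I*√27642)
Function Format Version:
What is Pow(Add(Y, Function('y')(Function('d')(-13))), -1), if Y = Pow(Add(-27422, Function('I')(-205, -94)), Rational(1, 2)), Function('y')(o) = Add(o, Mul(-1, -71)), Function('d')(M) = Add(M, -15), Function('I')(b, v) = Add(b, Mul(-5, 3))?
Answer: Add(Rational(43, 29491), Mul(Rational(-1, 29491), I, Pow(27642, Rational(1, 2)))) ≈ Add(0.0014581, Mul(-0.0056376, I))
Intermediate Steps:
Function('I')(b, v) = Add(-15, b) (Function('I')(b, v) = Add(b, -15) = Add(-15, b))
Function('d')(M) = Add(-15, M)
Function('y')(o) = Add(71, o) (Function('y')(o) = Add(o, 71) = Add(71, o))
Y = Mul(I, Pow(27642, Rational(1, 2))) (Y = Pow(Add(-27422, Add(-15, -205)), Rational(1, 2)) = Pow(Add(-27422, -220), Rational(1, 2)) = Pow(-27642, Rational(1, 2)) = Mul(I, Pow(27642, Rational(1, 2))) ≈ Mul(166.26, I))
Pow(Add(Y, Function('y')(Function('d')(-13))), -1) = Pow(Add(Mul(I, Pow(27642, Rational(1, 2))), Add(71, Add(-15, -13))), -1) = Pow(Add(Mul(I, Pow(27642, Rational(1, 2))), Add(71, -28)), -1) = Pow(Add(Mul(I, Pow(27642, Rational(1, 2))), 43), -1) = Pow(Add(43, Mul(I, Pow(27642, Rational(1, 2)))), -1)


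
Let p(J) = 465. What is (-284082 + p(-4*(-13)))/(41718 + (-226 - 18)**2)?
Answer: -283617/101254 ≈ -2.8010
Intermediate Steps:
(-284082 + p(-4*(-13)))/(41718 + (-226 - 18)**2) = (-284082 + 465)/(41718 + (-226 - 18)**2) = -283617/(41718 + (-244)**2) = -283617/(41718 + 59536) = -283617/101254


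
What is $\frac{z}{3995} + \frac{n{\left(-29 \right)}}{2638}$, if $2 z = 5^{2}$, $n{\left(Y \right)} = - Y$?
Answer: $\frac{14883}{1053881} \approx 0.014122$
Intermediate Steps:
$z = \frac{25}{2}$ ($z = \frac{5^{2}}{2} = \frac{1}{2} \cdot 25 = \frac{25}{2} \approx 12.5$)
$\frac{z}{3995} + \frac{n{\left(-29 \right)}}{2638} = \frac{25}{2 \cdot 3995} + \frac{\left(-1\right) \left(-29\right)}{2638} = \frac{25}{2} \cdot \frac{1}{3995} + 29 \cdot \frac{1}{2638} = \frac{5}{1598} + \frac{29}{2638} = \frac{14883}{1053881}$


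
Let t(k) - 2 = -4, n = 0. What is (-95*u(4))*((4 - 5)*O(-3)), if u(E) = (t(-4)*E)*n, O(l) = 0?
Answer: 0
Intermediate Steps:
t(k) = -2 (t(k) = 2 - 4 = -2)
u(E) = 0 (u(E) = -2*E*0 = 0)
(-95*u(4))*((4 - 5)*O(-3)) = (-95*0)*((4 - 5)*0) = 0*(-1*0) = 0*0 = 0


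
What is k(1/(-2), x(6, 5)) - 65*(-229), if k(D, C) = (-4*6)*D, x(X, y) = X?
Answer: 14897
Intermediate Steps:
k(D, C) = -24*D
k(1/(-2), x(6, 5)) - 65*(-229) = -24/(-2) - 65*(-229) = -24*(-1/2) + 14885 = 12 + 14885 = 14897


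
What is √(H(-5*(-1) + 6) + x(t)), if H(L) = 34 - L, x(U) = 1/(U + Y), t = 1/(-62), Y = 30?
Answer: √471009/143 ≈ 4.7993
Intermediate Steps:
t = -1/62 ≈ -0.016129
x(U) = 1/(30 + U) (x(U) = 1/(U + 30) = 1/(30 + U))
√(H(-5*(-1) + 6) + x(t)) = √((34 - (-5*(-1) + 6)) + 1/(30 - 1/62)) = √((34 - (5 + 6)) + 1/(1859/62)) = √((34 - 1*11) + 62/1859) = √((34 - 11) + 62/1859) = √(23 + 62/1859) = √(42819/1859) = √471009/143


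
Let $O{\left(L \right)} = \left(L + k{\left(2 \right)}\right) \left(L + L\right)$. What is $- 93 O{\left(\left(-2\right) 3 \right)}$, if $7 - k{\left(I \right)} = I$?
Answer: $-1116$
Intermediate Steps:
$k{\left(I \right)} = 7 - I$
$O{\left(L \right)} = 2 L \left(5 + L\right)$ ($O{\left(L \right)} = \left(L + \left(7 - 2\right)\right) \left(L + L\right) = \left(L + \left(7 - 2\right)\right) 2 L = \left(L + 5\right) 2 L = \left(5 + L\right) 2 L = 2 L \left(5 + L\right)$)
$- 93 O{\left(\left(-2\right) 3 \right)} = - 93 \cdot 2 \left(\left(-2\right) 3\right) \left(5 - 6\right) = - 93 \cdot 2 \left(-6\right) \left(5 - 6\right) = - 93 \cdot 2 \left(-6\right) \left(-1\right) = \left(-93\right) 12 = -1116$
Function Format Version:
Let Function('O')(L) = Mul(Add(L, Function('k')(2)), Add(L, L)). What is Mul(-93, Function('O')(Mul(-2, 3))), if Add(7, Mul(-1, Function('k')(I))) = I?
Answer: -1116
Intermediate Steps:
Function('k')(I) = Add(7, Mul(-1, I))
Function('O')(L) = Mul(2, L, Add(5, L)) (Function('O')(L) = Mul(Add(L, Add(7, Mul(-1, 2))), Add(L, L)) = Mul(Add(L, Add(7, -2)), Mul(2, L)) = Mul(Add(L, 5), Mul(2, L)) = Mul(Add(5, L), Mul(2, L)) = Mul(2, L, Add(5, L)))
Mul(-93, Function('O')(Mul(-2, 3))) = Mul(-93, Mul(2, Mul(-2, 3), Add(5, Mul(-2, 3)))) = Mul(-93, Mul(2, -6, Add(5, -6))) = Mul(-93, Mul(2, -6, -1)) = Mul(-93, 12) = -1116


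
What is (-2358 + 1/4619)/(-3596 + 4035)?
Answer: -10891601/2027741 ≈ -5.3713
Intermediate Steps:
(-2358 + 1/4619)/(-3596 + 4035) = (-2358 + 1/4619)/439 = -10891601/4619*1/439 = -10891601/2027741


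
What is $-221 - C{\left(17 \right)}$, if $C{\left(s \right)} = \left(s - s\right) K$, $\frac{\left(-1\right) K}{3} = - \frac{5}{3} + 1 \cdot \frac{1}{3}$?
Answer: $-221$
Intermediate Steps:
$K = 4$ ($K = - 3 \left(- \frac{5}{3} + 1 \cdot \frac{1}{3}\right) = - 3 \left(\left(-5\right) \frac{1}{3} + 1 \cdot \frac{1}{3}\right) = - 3 \left(- \frac{5}{3} + \frac{1}{3}\right) = \left(-3\right) \left(- \frac{4}{3}\right) = 4$)
$C{\left(s \right)} = 0$ ($C{\left(s \right)} = \left(s - s\right) 4 = 0 \cdot 4 = 0$)
$-221 - C{\left(17 \right)} = -221 - 0 = -221 + 0 = -221$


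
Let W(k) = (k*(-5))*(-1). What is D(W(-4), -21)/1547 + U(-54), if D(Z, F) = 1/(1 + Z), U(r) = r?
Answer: -1587223/29393 ≈ -54.000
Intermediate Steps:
W(k) = 5*k (W(k) = -5*k*(-1) = 5*k)
D(W(-4), -21)/1547 + U(-54) = 1/((1 + 5*(-4))*1547) - 54 = (1/1547)/(1 - 20) - 54 = (1/1547)/(-19) - 54 = -1/19*1/1547 - 54 = -1/29393 - 54 = -1587223/29393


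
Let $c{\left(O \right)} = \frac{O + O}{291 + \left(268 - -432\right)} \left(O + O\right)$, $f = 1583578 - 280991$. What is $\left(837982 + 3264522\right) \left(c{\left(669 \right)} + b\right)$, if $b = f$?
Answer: $\frac{5303118045618344}{991} \approx 5.3513 \cdot 10^{12}$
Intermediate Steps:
$f = 1302587$
$b = 1302587$
$c{\left(O \right)} = \frac{4 O^{2}}{991}$ ($c{\left(O \right)} = \frac{2 O}{291 + \left(268 + 432\right)} 2 O = \frac{2 O}{291 + 700} \cdot 2 O = \frac{2 O}{991} \cdot 2 O = \frac{4 O^{2}}{991}$)
$\left(837982 + 3264522\right) \left(c{\left(669 \right)} + b\right) = \left(837982 + 3264522\right) \left(\frac{4 \cdot 669^{2}}{991} + 1302587\right) = 4102504 \left(\frac{4}{991} \cdot 447561 + 1302587\right) = 4102504 \left(\frac{1790244}{991} + 1302587\right) = 4102504 \cdot \frac{1292653961}{991} = \frac{5303118045618344}{991}$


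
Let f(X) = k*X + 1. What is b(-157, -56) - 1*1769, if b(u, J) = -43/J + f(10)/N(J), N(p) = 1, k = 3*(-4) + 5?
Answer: -102885/56 ≈ -1837.2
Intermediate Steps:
k = -7 (k = -12 + 5 = -7)
f(X) = 1 - 7*X (f(X) = -7*X + 1 = 1 - 7*X)
b(u, J) = -69 - 43/J (b(u, J) = -43/J + (1 - 7*10)/1 = -43/J + (1 - 70)*1 = -43/J - 69*1 = -43/J - 69 = -69 - 43/J)
b(-157, -56) - 1*1769 = (-69 - 43/(-56)) - 1*1769 = (-69 - 43*(-1/56)) - 1769 = (-69 + 43/56) - 1769 = -3821/56 - 1769 = -102885/56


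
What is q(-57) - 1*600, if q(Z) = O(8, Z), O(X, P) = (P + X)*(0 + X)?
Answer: -992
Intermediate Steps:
O(X, P) = X*(P + X) (O(X, P) = (P + X)*X = X*(P + X))
q(Z) = 64 + 8*Z (q(Z) = 8*(Z + 8) = 8*(8 + Z) = 64 + 8*Z)
q(-57) - 1*600 = (64 + 8*(-57)) - 1*600 = (64 - 456) - 600 = -392 - 600 = -992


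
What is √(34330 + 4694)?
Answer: 12*√271 ≈ 197.54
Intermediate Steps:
√(34330 + 4694) = √39024 = 12*√271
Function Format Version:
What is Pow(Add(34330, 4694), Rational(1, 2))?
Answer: Mul(12, Pow(271, Rational(1, 2))) ≈ 197.54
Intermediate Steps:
Pow(Add(34330, 4694), Rational(1, 2)) = Pow(39024, Rational(1, 2)) = Mul(12, Pow(271, Rational(1, 2)))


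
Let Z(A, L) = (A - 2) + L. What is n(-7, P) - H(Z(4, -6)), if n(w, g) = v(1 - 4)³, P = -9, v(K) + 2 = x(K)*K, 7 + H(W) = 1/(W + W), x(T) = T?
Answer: 2801/8 ≈ 350.13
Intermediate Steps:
Z(A, L) = -2 + A + L (Z(A, L) = (-2 + A) + L = -2 + A + L)
H(W) = -7 + 1/(2*W) (H(W) = -7 + 1/(W + W) = -7 + 1/(2*W))
v(K) = -2 + K² (v(K) = -2 + K*K = -2 + K²)
n(w, g) = 343 (n(w, g) = (-2 + (1 - 4)²)³ = (-2 + (-3)²)³ = (-2 + 9)³ = 7³ = 343)
n(-7, P) - H(Z(4, -6)) = 343 - (-7 + 1/(2*(-2 + 4 - 6))) = 343 - (-7 + (½)/(-4)) = 343 - (-7 + (½)*(-¼)) = 343 - (-7 - ⅛) = 343 - 1*(-57/8) = 343 + 57/8 = 2801/8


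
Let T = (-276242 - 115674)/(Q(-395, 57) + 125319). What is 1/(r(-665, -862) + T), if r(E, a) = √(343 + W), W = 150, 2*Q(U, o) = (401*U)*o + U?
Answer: -107510789036/593578263206967 + 1204032176656*√493/593578263206967 ≈ 0.044857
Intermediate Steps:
Q(U, o) = U/2 + 401*U*o/2 (Q(U, o) = ((401*U)*o + U)/2 = (401*U*o + U)/2 = (U + 401*U*o)/2 = U/2 + 401*U*o/2)
r(E, a) = √493 (r(E, a) = √(343 + 150) = √493)
T = 97979/1097284 (T = (-276242 - 115674)/((½)*(-395)*(1 + 401*57) + 125319) = -391916/((½)*(-395)*(1 + 22857) + 125319) = -391916/((½)*(-395)*22858 + 125319) = -391916/(-4514455 + 125319) = -391916/(-4389136) = -391916*(-1/4389136) = 97979/1097284 ≈ 0.089292)
1/(r(-665, -862) + T) = 1/(√493 + 97979/1097284) = 1/(97979/1097284 + √493)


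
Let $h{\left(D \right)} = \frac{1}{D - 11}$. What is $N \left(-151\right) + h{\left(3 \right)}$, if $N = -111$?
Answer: $\frac{134087}{8} \approx 16761.0$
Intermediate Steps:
$h{\left(D \right)} = \frac{1}{-11 + D}$
$N \left(-151\right) + h{\left(3 \right)} = \left(-111\right) \left(-151\right) + \frac{1}{-11 + 3} = 16761 + \frac{1}{-8} = 16761 - \frac{1}{8} = \frac{134087}{8}$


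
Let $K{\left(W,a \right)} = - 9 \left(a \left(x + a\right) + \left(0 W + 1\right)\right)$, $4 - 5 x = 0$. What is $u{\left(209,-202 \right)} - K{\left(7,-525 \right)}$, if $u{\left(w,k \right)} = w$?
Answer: $2477063$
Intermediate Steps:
$x = \frac{4}{5}$ ($x = \frac{4}{5} - 0 = \frac{4}{5} + 0 = \frac{4}{5} \approx 0.8$)
$K{\left(W,a \right)} = -9 - 9 a \left(\frac{4}{5} + a\right)$ ($K{\left(W,a \right)} = - 9 \left(a \left(\frac{4}{5} + a\right) + \left(0 W + 1\right)\right) = - 9 \left(a \left(\frac{4}{5} + a\right) + \left(0 + 1\right)\right) = - 9 \left(a \left(\frac{4}{5} + a\right) + 1\right) = - 9 \left(1 + a \left(\frac{4}{5} + a\right)\right) = -9 - 9 a \left(\frac{4}{5} + a\right)$)
$u{\left(209,-202 \right)} - K{\left(7,-525 \right)} = 209 - \left(-9 - 9 \left(-525\right)^{2} - -3780\right) = 209 - \left(-9 - 2480625 + 3780\right) = 209 - -2476854 = 209 + 2476854 = 2477063$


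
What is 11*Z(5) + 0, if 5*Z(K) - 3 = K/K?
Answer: 44/5 ≈ 8.8000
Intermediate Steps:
Z(K) = 4/5 (Z(K) = 3/5 + (K/K)/5 = 3/5 + (1/5)*1 = 3/5 + 1/5 = 4/5)
11*Z(5) + 0 = 11*(4/5) + 0 = 44/5 + 0 = 44/5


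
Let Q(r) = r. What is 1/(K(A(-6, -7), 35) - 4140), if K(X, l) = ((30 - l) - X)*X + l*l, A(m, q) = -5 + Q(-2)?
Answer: -1/2929 ≈ -0.00034141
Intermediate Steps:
A(m, q) = -7 (A(m, q) = -5 - 2 = -7)
K(X, l) = l**2 + X*(30 - X - l) (K(X, l) = (30 - X - l)*X + l**2 = X*(30 - X - l) + l**2 = l**2 + X*(30 - X - l))
1/(K(A(-6, -7), 35) - 4140) = 1/((35**2 - 1*(-7)**2 + 30*(-7) - 1*(-7)*35) - 4140) = 1/((1225 - 1*49 - 210 + 245) - 4140) = 1/((1225 - 49 - 210 + 245) - 4140) = 1/(1211 - 4140) = 1/(-2929) = -1/2929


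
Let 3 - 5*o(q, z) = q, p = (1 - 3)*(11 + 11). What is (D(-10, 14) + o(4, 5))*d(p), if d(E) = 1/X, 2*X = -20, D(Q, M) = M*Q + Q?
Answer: 751/50 ≈ 15.020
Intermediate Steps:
D(Q, M) = Q + M*Q
X = -10 (X = (½)*(-20) = -10)
p = -44 (p = -2*22 = -44)
d(E) = -⅒ (d(E) = 1/(-10) = -⅒)
o(q, z) = ⅗ - q/5
(D(-10, 14) + o(4, 5))*d(p) = (-10*(1 + 14) + (⅗ - ⅕*4))*(-⅒) = (-10*15 + (⅗ - ⅘))*(-⅒) = (-150 - ⅕)*(-⅒) = -751/5*(-⅒) = 751/50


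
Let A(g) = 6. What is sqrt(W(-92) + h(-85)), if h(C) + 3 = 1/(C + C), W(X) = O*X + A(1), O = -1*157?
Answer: sqrt(417518130)/170 ≈ 120.20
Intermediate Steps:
O = -157
W(X) = 6 - 157*X (W(X) = -157*X + 6 = 6 - 157*X)
h(C) = -3 + 1/(2*C) (h(C) = -3 + 1/(C + C) = -3 + 1/(2*C))
sqrt(W(-92) + h(-85)) = sqrt((6 - 157*(-92)) + (-3 + (1/2)/(-85))) = sqrt((6 + 14444) + (-3 + (1/2)*(-1/85))) = sqrt(14450 + (-3 - 1/170)) = sqrt(14450 - 511/170) = sqrt(2455989/170) = sqrt(417518130)/170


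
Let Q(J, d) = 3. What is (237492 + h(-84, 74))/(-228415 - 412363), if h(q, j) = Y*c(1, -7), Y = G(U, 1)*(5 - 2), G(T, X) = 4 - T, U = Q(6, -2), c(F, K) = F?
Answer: -237495/640778 ≈ -0.37064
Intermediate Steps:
U = 3
Y = 3 (Y = (4 - 1*3)*(5 - 2) = (4 - 3)*3 = 1*3 = 3)
h(q, j) = 3 (h(q, j) = 3*1 = 3)
(237492 + h(-84, 74))/(-228415 - 412363) = (237492 + 3)/(-228415 - 412363) = 237495/(-640778) = 237495*(-1/640778) = -237495/640778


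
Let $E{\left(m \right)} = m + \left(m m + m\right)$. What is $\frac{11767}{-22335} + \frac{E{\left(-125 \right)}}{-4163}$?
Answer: $- \frac{392386646}{92980605} \approx -4.2201$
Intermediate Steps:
$E{\left(m \right)} = m^{2} + 2 m$ ($E{\left(m \right)} = m + \left(m^{2} + m\right) = m + \left(m + m^{2}\right) = m^{2} + 2 m$)
$\frac{11767}{-22335} + \frac{E{\left(-125 \right)}}{-4163} = \frac{11767}{-22335} + \frac{\left(-125\right) \left(2 - 125\right)}{-4163} = 11767 \left(- \frac{1}{22335}\right) + \left(-125\right) \left(-123\right) \left(- \frac{1}{4163}\right) = - \frac{11767}{22335} + 15375 \left(- \frac{1}{4163}\right) = - \frac{11767}{22335} - \frac{15375}{4163} = - \frac{392386646}{92980605}$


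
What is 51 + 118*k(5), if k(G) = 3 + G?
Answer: 995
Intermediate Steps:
51 + 118*k(5) = 51 + 118*(3 + 5) = 51 + 118*8 = 51 + 944 = 995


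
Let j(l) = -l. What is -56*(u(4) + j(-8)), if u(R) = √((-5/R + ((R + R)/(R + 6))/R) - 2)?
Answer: -448 - 28*I*√305/5 ≈ -448.0 - 97.8*I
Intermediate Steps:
u(R) = √(-2 - 5/R + 2/(6 + R)) (u(R) = √((-5/R + ((2*R)/(6 + R))/R) - 2) = √((-5/R + (2*R/(6 + R))/R) - 2) = √((-5/R + 2/(6 + R)) - 2) = √(-2 - 5/R + 2/(6 + R)))
-56*(u(4) + j(-8)) = -56*(√((-30 - 15*4 - 2*4²)/(4*(6 + 4))) - 1*(-8)) = -56*(√((¼)*(-30 - 60 - 2*16)/10) + 8) = -56*(√((¼)*(⅒)*(-30 - 60 - 32)) + 8) = -56*(√((¼)*(⅒)*(-122)) + 8) = -56*(√(-61/20) + 8) = -56*(I*√305/10 + 8) = -56*(8 + I*√305/10) = -448 - 28*I*√305/5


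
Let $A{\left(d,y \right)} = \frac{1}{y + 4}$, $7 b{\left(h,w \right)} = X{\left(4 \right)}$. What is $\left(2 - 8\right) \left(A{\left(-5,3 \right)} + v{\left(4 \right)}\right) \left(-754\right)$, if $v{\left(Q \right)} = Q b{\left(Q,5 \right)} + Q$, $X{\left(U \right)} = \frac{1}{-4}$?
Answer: $18096$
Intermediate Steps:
$X{\left(U \right)} = - \frac{1}{4}$
$b{\left(h,w \right)} = - \frac{1}{28}$ ($b{\left(h,w \right)} = \frac{1}{7} \left(- \frac{1}{4}\right) = - \frac{1}{28}$)
$A{\left(d,y \right)} = \frac{1}{4 + y}$
$v{\left(Q \right)} = \frac{27 Q}{28}$ ($v{\left(Q \right)} = Q \left(- \frac{1}{28}\right) + Q = - \frac{Q}{28} + Q = \frac{27 Q}{28}$)
$\left(2 - 8\right) \left(A{\left(-5,3 \right)} + v{\left(4 \right)}\right) \left(-754\right) = \left(2 - 8\right) \left(\frac{1}{4 + 3} + \frac{27}{28} \cdot 4\right) \left(-754\right) = - 6 \left(\frac{1}{7} + \frac{27}{7}\right) \left(-754\right) = \left(-6\right) 4 \left(-754\right) = \left(-24\right) \left(-754\right) = 18096$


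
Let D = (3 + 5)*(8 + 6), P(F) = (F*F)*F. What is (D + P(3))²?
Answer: 19321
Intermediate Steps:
P(F) = F³ (P(F) = F²*F = F³)
D = 112 (D = 8*14 = 112)
(D + P(3))² = (112 + 3³)² = (112 + 27)² = 139² = 19321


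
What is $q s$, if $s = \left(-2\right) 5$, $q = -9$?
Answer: $90$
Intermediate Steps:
$s = -10$
$q s = \left(-9\right) \left(-10\right) = 90$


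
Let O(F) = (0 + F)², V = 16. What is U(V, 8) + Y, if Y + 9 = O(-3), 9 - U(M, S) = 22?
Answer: -13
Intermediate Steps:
O(F) = F²
U(M, S) = -13 (U(M, S) = 9 - 1*22 = 9 - 22 = -13)
Y = 0 (Y = -9 + (-3)² = -9 + 9 = 0)
U(V, 8) + Y = -13 + 0 = -13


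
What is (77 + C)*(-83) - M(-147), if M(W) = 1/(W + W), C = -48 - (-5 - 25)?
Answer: -1439717/294 ≈ -4897.0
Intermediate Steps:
C = -18 (C = -48 - 1*(-30) = -48 + 30 = -18)
M(W) = 1/(2*W)
(77 + C)*(-83) - M(-147) = (77 - 18)*(-83) - 1/(2*(-147)) = 59*(-83) - (-1)/(2*147) = -4897 - 1*(-1/294) = -4897 + 1/294 = -1439717/294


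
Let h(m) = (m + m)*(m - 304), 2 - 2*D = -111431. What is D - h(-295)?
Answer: -595387/2 ≈ -2.9769e+5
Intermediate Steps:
D = 111433/2 (D = 1 - 1/2*(-111431) = 1 + 111431/2 = 111433/2 ≈ 55717.)
h(m) = 2*m*(-304 + m) (h(m) = (2*m)*(-304 + m) = 2*m*(-304 + m))
D - h(-295) = 111433/2 - 2*(-295)*(-304 - 295) = 111433/2 - 2*(-295)*(-599) = 111433/2 - 1*353410 = 111433/2 - 353410 = -595387/2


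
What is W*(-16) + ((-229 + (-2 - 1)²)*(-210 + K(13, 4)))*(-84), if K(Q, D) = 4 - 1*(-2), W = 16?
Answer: -3770176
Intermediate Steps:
K(Q, D) = 6 (K(Q, D) = 4 + 2 = 6)
W*(-16) + ((-229 + (-2 - 1)²)*(-210 + K(13, 4)))*(-84) = 16*(-16) + ((-229 + (-2 - 1)²)*(-210 + 6))*(-84) = -256 + ((-229 + (-3)²)*(-204))*(-84) = -256 + ((-229 + 9)*(-204))*(-84) = -256 - 220*(-204)*(-84) = -256 + 44880*(-84) = -256 - 3769920 = -3770176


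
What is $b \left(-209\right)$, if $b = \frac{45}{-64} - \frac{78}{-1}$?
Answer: $- \frac{1033923}{64} \approx -16155.0$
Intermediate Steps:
$b = \frac{4947}{64}$ ($b = 45 \left(- \frac{1}{64}\right) - -78 = - \frac{45}{64} + 78 = \frac{4947}{64} \approx 77.297$)
$b \left(-209\right) = \frac{4947}{64} \left(-209\right) = - \frac{1033923}{64}$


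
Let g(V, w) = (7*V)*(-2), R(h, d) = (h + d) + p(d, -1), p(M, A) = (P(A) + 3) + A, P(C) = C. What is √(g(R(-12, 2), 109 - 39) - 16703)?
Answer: 11*I*√137 ≈ 128.75*I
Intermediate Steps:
p(M, A) = 3 + 2*A (p(M, A) = (A + 3) + A = (3 + A) + A = 3 + 2*A)
R(h, d) = 1 + d + h (R(h, d) = (h + d) + (3 + 2*(-1)) = (d + h) + (3 - 2) = (d + h) + 1 = 1 + d + h)
g(V, w) = -14*V
√(g(R(-12, 2), 109 - 39) - 16703) = √(-14*(1 + 2 - 12) - 16703) = √(-14*(-9) - 16703) = √(126 - 16703) = √(-16577) = 11*I*√137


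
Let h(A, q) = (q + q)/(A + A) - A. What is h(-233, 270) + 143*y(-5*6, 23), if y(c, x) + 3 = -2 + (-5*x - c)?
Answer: -2944691/233 ≈ -12638.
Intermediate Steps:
y(c, x) = -5 - c - 5*x (y(c, x) = -3 + (-2 + (-5*x - c)) = -3 + (-2 + (-c - 5*x)) = -3 + (-2 - c - 5*x) = -5 - c - 5*x)
h(A, q) = -A + q/A (h(A, q) = (2*q)/((2*A)) - A = (2*q)*(1/(2*A)) - A = q/A - A = -A + q/A)
h(-233, 270) + 143*y(-5*6, 23) = (-1*(-233) + 270/(-233)) + 143*(-5 - (-5)*6 - 5*23) = (233 + 270*(-1/233)) + 143*(-5 - 1*(-30) - 115) = (233 - 270/233) + 143*(-5 + 30 - 115) = 54019/233 + 143*(-90) = 54019/233 - 12870 = -2944691/233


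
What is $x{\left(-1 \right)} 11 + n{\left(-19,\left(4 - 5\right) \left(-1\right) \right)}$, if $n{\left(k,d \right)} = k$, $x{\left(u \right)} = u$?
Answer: $-30$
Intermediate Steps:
$x{\left(-1 \right)} 11 + n{\left(-19,\left(4 - 5\right) \left(-1\right) \right)} = \left(-1\right) 11 - 19 = -11 - 19 = -30$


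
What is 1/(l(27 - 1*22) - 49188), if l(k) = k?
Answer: -1/49183 ≈ -2.0332e-5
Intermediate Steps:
1/(l(27 - 1*22) - 49188) = 1/((27 - 1*22) - 49188) = 1/((27 - 22) - 49188) = 1/(5 - 49188) = 1/(-49183) = -1/49183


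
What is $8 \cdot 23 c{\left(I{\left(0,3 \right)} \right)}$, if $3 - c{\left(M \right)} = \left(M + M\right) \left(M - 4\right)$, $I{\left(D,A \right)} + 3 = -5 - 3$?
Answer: $-60168$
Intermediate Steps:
$I{\left(D,A \right)} = -11$ ($I{\left(D,A \right)} = -3 - 8 = -11$)
$c{\left(M \right)} = 3 - 2 M \left(-4 + M\right)$ ($c{\left(M \right)} = 3 - \left(M + M\right) \left(M - 4\right) = 3 - 2 M \left(-4 + M\right)$)
$8 \cdot 23 c{\left(I{\left(0,3 \right)} \right)} = 8 \cdot 23 \left(3 - 2 \left(-11\right)^{2} + 8 \left(-11\right)\right) = 184 \left(3 - 242 - 88\right) = 184 \left(-327\right) = -60168$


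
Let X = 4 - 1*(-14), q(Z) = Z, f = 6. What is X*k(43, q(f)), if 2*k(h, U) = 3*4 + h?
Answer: 495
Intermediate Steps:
X = 18 (X = 4 + 14 = 18)
k(h, U) = 6 + h/2 (k(h, U) = (3*4 + h)/2 = (12 + h)/2 = 6 + h/2)
X*k(43, q(f)) = 18*(6 + (½)*43) = 18*(6 + 43/2) = 18*(55/2) = 495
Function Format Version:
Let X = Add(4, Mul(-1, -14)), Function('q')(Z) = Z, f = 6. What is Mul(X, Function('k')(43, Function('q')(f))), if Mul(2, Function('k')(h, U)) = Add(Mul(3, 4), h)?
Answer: 495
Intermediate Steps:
X = 18 (X = Add(4, 14) = 18)
Function('k')(h, U) = Add(6, Mul(Rational(1, 2), h)) (Function('k')(h, U) = Mul(Rational(1, 2), Add(Mul(3, 4), h)) = Mul(Rational(1, 2), Add(12, h)) = Add(6, Mul(Rational(1, 2), h)))
Mul(X, Function('k')(43, Function('q')(f))) = Mul(18, Add(6, Mul(Rational(1, 2), 43))) = Mul(18, Add(6, Rational(43, 2))) = Mul(18, Rational(55, 2)) = 495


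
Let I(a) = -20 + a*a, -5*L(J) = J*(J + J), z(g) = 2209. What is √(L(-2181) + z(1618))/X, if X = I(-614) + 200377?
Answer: I*√47512385/2886765 ≈ 0.0023878*I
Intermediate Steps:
L(J) = -2*J²/5 (L(J) = -J*(J + J)/5 = -J*2*J/5 = -2*J²/5)
I(a) = -20 + a²
X = 577353 (X = (-20 + (-614)²) + 200377 = (-20 + 376996) + 200377 = 376976 + 200377 = 577353)
√(L(-2181) + z(1618))/X = √(-⅖*(-2181)² + 2209)/577353 = √(-⅖*4756761 + 2209)*(1/577353) = √(-9513522/5 + 2209)*(1/577353) = √(-9502477/5)*(1/577353) = (I*√47512385/5)*(1/577353) = I*√47512385/2886765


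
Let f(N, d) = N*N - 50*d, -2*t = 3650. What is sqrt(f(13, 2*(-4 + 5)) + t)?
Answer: 2*I*sqrt(439) ≈ 41.905*I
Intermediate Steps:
t = -1825 (t = -1/2*3650 = -1825)
f(N, d) = N**2 - 50*d
sqrt(f(13, 2*(-4 + 5)) + t) = sqrt((13**2 - 100*(-4 + 5)) - 1825) = sqrt((169 - 100) - 1825) = sqrt(69 - 1825) = sqrt(-1756) = 2*I*sqrt(439)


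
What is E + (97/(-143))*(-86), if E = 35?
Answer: 13347/143 ≈ 93.336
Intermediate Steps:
E + (97/(-143))*(-86) = 35 + (97/(-143))*(-86) = 35 + (97*(-1/143))*(-86) = 35 - 97/143*(-86) = 35 + 8342/143 = 13347/143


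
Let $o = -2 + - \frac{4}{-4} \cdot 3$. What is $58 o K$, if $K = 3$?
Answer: $174$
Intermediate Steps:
$o = 1$ ($o = -2 + \left(-4\right) \left(- \frac{1}{4}\right) 3 = -2 + 1 \cdot 3 = -2 + 3 = 1$)
$58 o K = 58 \cdot 1 \cdot 3 = 58 \cdot 3 = 174$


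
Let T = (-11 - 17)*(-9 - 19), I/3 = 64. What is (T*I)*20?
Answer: 3010560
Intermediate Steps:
I = 192 (I = 3*64 = 192)
T = 784 (T = -28*(-28) = 784)
(T*I)*20 = (784*192)*20 = 150528*20 = 3010560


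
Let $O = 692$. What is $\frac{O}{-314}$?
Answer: $- \frac{346}{157} \approx -2.2038$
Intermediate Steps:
$\frac{O}{-314} = \frac{692}{-314} = 692 \left(- \frac{1}{314}\right) = - \frac{346}{157}$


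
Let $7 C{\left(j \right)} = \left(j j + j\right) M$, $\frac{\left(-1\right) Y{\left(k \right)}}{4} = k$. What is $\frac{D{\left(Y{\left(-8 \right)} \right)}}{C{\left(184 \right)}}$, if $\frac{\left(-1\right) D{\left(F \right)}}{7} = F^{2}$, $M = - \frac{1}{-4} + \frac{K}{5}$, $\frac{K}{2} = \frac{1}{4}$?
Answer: $- \frac{3584}{851} \approx -4.2115$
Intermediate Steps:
$Y{\left(k \right)} = - 4 k$
$K = \frac{1}{2}$ ($K = \frac{2}{4} = 2 \cdot \frac{1}{4} = \frac{1}{2} \approx 0.5$)
$M = \frac{7}{20}$ ($M = - \frac{1}{-4} + \frac{1}{2 \cdot 5} = \left(-1\right) \left(- \frac{1}{4}\right) + \frac{1}{2} \cdot \frac{1}{5} = \frac{1}{4} + \frac{1}{10} = \frac{7}{20} \approx 0.35$)
$D{\left(F \right)} = - 7 F^{2}$
$C{\left(j \right)} = \frac{j}{20} + \frac{j^{2}}{20}$ ($C{\left(j \right)} = \frac{\left(j j + j\right) \frac{7}{20}}{7} = \frac{\left(j^{2} + j\right) \frac{7}{20}}{7} = \frac{\left(j + j^{2}\right) \frac{7}{20}}{7} = \frac{\frac{7 j}{20} + \frac{7 j^{2}}{20}}{7} = \frac{j}{20} + \frac{j^{2}}{20}$)
$\frac{D{\left(Y{\left(-8 \right)} \right)}}{C{\left(184 \right)}} = \frac{\left(-7\right) \left(\left(-4\right) \left(-8\right)\right)^{2}}{\frac{1}{20} \cdot 184 \left(1 + 184\right)} = \frac{\left(-7\right) 32^{2}}{\frac{1}{20} \cdot 184 \cdot 185} = \frac{\left(-7\right) 1024}{1702} = \left(-7168\right) \frac{1}{1702} = - \frac{3584}{851}$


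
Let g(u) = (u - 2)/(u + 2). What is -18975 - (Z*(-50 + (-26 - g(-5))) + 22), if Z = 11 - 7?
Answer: -56051/3 ≈ -18684.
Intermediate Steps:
g(u) = (-2 + u)/(2 + u)
Z = 4
-18975 - (Z*(-50 + (-26 - g(-5))) + 22) = -18975 - (4*(-50 + (-26 - (-2 - 5)/(2 - 5))) + 22) = -18975 - (4*(-50 + (-26 - (-7)/(-3))) + 22) = -18975 - (4*(-50 + (-26 - (-1)*(-7)/3)) + 22) = -18975 - (4*(-50 + (-26 - 1*7/3)) + 22) = -18975 - (4*(-50 + (-26 - 7/3)) + 22) = -18975 - (4*(-50 - 85/3) + 22) = -18975 - (4*(-235/3) + 22) = -18975 - (-940/3 + 22) = -18975 - 1*(-874/3) = -18975 + 874/3 = -56051/3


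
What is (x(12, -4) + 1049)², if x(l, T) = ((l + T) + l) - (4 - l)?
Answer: 1159929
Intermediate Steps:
x(l, T) = -4 + T + 3*l (x(l, T) = ((T + l) + l) + (-4 + l) = (T + 2*l) + (-4 + l) = -4 + T + 3*l)
(x(12, -4) + 1049)² = ((-4 - 4 + 3*12) + 1049)² = ((-4 - 4 + 36) + 1049)² = (28 + 1049)² = 1077² = 1159929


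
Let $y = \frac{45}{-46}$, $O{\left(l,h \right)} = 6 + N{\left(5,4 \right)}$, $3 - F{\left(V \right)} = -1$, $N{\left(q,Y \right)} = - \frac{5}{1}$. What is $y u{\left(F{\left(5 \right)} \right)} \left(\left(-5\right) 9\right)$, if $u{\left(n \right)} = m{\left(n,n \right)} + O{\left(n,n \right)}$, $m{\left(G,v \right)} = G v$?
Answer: $\frac{34425}{46} \approx 748.37$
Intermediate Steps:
$N{\left(q,Y \right)} = -5$ ($N{\left(q,Y \right)} = \left(-5\right) 1 = -5$)
$F{\left(V \right)} = 4$ ($F{\left(V \right)} = 3 - -1 = 3 + 1 = 4$)
$O{\left(l,h \right)} = 1$ ($O{\left(l,h \right)} = 6 - 5 = 1$)
$y = - \frac{45}{46}$ ($y = 45 \left(- \frac{1}{46}\right) = - \frac{45}{46} \approx -0.97826$)
$u{\left(n \right)} = 1 + n^{2}$ ($u{\left(n \right)} = n n + 1 = n^{2} + 1 = 1 + n^{2}$)
$y u{\left(F{\left(5 \right)} \right)} \left(\left(-5\right) 9\right) = - \frac{45 \left(1 + 4^{2}\right)}{46} \left(\left(-5\right) 9\right) = - \frac{45 \left(1 + 16\right)}{46} \left(-45\right) = \left(- \frac{45}{46}\right) 17 \left(-45\right) = \left(- \frac{765}{46}\right) \left(-45\right) = \frac{34425}{46}$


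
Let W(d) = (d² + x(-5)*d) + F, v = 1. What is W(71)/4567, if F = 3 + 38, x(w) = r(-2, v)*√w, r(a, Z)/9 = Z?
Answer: 5082/4567 + 639*I*√5/4567 ≈ 1.1128 + 0.31286*I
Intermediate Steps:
r(a, Z) = 9*Z
x(w) = 9*√w (x(w) = (9*1)*√w = 9*√w)
F = 41
W(d) = 41 + d² + 9*I*d*√5 (W(d) = (d² + (9*√(-5))*d) + 41 = (d² + (9*(I*√5))*d) + 41 = (d² + (9*I*√5)*d) + 41 = (d² + 9*I*d*√5) + 41 = 41 + d² + 9*I*d*√5)
W(71)/4567 = (41 + 71² + 9*I*71*√5)/4567 = (41 + 5041 + 639*I*√5)*(1/4567) = (5082 + 639*I*√5)*(1/4567) = 5082/4567 + 639*I*√5/4567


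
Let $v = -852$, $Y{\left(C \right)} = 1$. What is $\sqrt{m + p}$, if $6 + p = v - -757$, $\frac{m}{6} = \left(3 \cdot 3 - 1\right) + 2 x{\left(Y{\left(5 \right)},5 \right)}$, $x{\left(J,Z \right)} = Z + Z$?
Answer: $\sqrt{67} \approx 8.1853$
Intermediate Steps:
$x{\left(J,Z \right)} = 2 Z$
$m = 168$ ($m = 6 \left(\left(3 \cdot 3 - 1\right) + 2 \cdot 2 \cdot 5\right) = 6 \left(\left(9 - 1\right) + 2 \cdot 10\right) = 6 \left(8 + 20\right) = 6 \cdot 28 = 168$)
$p = -101$ ($p = -6 - 95 = -101$)
$\sqrt{m + p} = \sqrt{168 - 101} = \sqrt{67}$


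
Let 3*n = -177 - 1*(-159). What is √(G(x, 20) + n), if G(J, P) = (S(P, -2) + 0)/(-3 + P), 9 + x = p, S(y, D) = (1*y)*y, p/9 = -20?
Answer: √5066/17 ≈ 4.1868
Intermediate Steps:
p = -180 (p = 9*(-20) = -180)
S(y, D) = y² (S(y, D) = y*y = y²)
x = -189 (x = -9 - 180 = -189)
G(J, P) = P²/(-3 + P) (G(J, P) = (P² + 0)/(-3 + P) = P²/(-3 + P))
n = -6 (n = (-177 - 1*(-159))/3 = (-177 + 159)/3 = (⅓)*(-18) = -6)
√(G(x, 20) + n) = √(20²/(-3 + 20) - 6) = √(400/17 - 6) = √(298/17) = √5066/17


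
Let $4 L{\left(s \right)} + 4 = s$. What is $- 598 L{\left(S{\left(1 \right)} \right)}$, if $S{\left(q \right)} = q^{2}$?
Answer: $\frac{897}{2} \approx 448.5$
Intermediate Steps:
$L{\left(s \right)} = -1 + \frac{s}{4}$
$- 598 L{\left(S{\left(1 \right)} \right)} = - 598 \left(-1 + \frac{1^{2}}{4}\right) = - 598 \left(-1 + \frac{1}{4} \cdot 1\right) = - 598 \left(-1 + \frac{1}{4}\right) = \left(-598\right) \left(- \frac{3}{4}\right) = \frac{897}{2}$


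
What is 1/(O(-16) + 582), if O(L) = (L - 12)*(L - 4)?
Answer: 1/1142 ≈ 0.00087566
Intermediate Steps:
O(L) = (-12 + L)*(-4 + L)
1/(O(-16) + 582) = 1/((48 + (-16)² - 16*(-16)) + 582) = 1/((48 + 256 + 256) + 582) = 1/(560 + 582) = 1/1142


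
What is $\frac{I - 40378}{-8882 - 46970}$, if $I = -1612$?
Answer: $\frac{20995}{27926} \approx 0.75181$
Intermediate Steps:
$\frac{I - 40378}{-8882 - 46970} = \frac{-1612 - 40378}{-8882 - 46970} = \frac{-1612 - 40378}{-55852} = \left(-1612 - 40378\right) \left(- \frac{1}{55852}\right) = \left(-41990\right) \left(- \frac{1}{55852}\right) = \frac{20995}{27926}$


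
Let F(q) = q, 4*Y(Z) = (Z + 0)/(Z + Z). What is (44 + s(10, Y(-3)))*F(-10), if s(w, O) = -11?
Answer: -330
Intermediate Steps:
Y(Z) = 1/8 (Y(Z) = ((Z + 0)/(Z + Z))/4 = (Z/((2*Z)))/4 = (Z*(1/(2*Z)))/4 = (1/4)*(1/2) = 1/8)
(44 + s(10, Y(-3)))*F(-10) = (44 - 11)*(-10) = 33*(-10) = -330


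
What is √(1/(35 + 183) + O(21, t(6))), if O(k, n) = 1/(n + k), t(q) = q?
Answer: 7*√3270/1962 ≈ 0.20402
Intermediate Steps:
O(k, n) = 1/(k + n)
√(1/(35 + 183) + O(21, t(6))) = √(1/(35 + 183) + 1/(21 + 6)) = √(1/218 + 1/27) = √(245/5886) = 7*√3270/1962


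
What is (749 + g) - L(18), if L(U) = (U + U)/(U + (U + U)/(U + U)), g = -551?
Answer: 3726/19 ≈ 196.11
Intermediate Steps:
L(U) = 2*U/(1 + U) (L(U) = (2*U)/(U + (2*U)/((2*U))) = (2*U)/(U + (2*U)*(1/(2*U))) = (2*U)/(U + 1) = (2*U)/(1 + U) = 2*U/(1 + U))
(749 + g) - L(18) = (749 - 551) - 2*18/(1 + 18) = 198 - 2*18/19 = 198 - 1*36/19 = 198 - 36/19 = 3726/19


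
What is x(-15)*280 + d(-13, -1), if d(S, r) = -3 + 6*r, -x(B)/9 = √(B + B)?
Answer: -9 - 2520*I*√30 ≈ -9.0 - 13803.0*I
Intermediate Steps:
x(B) = -9*√2*√B (x(B) = -9*√(B + B) = -9*√2*√B)
x(-15)*280 + d(-13, -1) = -9*√2*√(-15)*280 + (-3 + 6*(-1)) = -9*√2*I*√15*280 + (-3 - 6) = -9*I*√30*280 - 9 = -2520*I*√30 - 9 = -9 - 2520*I*√30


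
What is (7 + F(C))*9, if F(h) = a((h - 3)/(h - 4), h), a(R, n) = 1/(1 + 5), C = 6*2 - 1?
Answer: 129/2 ≈ 64.500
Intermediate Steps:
C = 11 (C = 12 - 1 = 11)
a(R, n) = 1/6
F(h) = 1/6
(7 + F(C))*9 = (7 + 1/6)*9 = (43/6)*9 = 129/2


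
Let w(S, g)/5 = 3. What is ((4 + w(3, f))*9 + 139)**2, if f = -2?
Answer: 96100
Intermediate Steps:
w(S, g) = 15 (w(S, g) = 5*3 = 15)
((4 + w(3, f))*9 + 139)**2 = ((4 + 15)*9 + 139)**2 = (19*9 + 139)**2 = (171 + 139)**2 = 310**2 = 96100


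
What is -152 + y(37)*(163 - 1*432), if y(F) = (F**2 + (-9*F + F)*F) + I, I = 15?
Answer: 2573640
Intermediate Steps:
y(F) = 15 - 7*F**2 (y(F) = (F**2 + (-9*F + F)*F) + 15 = (F**2 + (-8*F)*F) + 15 = (F**2 - 8*F**2) + 15 = -7*F**2 + 15 = 15 - 7*F**2)
-152 + y(37)*(163 - 1*432) = -152 + (15 - 7*37**2)*(163 - 1*432) = -152 + (15 - 7*1369)*(163 - 432) = -152 + (15 - 9583)*(-269) = -152 - 9568*(-269) = -152 + 2573792 = 2573640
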